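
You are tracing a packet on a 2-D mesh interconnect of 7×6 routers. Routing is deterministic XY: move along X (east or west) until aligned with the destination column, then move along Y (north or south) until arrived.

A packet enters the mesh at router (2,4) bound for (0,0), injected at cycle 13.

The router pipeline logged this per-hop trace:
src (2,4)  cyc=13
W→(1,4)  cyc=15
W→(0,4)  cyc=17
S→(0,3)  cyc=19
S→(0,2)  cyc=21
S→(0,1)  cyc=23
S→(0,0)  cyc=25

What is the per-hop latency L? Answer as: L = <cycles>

L = 2

cyc[1] − cyc[0] = 15 − 13 = 2.
Per-hop latency L = Δcyc = 2.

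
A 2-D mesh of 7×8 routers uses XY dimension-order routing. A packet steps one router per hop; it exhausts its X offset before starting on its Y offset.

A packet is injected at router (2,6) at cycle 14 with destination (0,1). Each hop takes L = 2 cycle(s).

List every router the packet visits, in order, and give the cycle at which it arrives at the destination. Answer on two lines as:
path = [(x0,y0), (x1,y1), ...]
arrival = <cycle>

[0] x=2 y=6 t=14
[1] x=1 y=6 t=16 →W
[2] x=0 y=6 t=18 →W
[3] x=0 y=5 t=20 →S
[4] x=0 y=4 t=22 →S
[5] x=0 y=3 t=24 →S
[6] x=0 y=2 t=26 →S
[7] x=0 y=1 t=28 →S

path = [(2,6), (1,6), (0,6), (0,5), (0,4), (0,3), (0,2), (0,1)]
arrival = 28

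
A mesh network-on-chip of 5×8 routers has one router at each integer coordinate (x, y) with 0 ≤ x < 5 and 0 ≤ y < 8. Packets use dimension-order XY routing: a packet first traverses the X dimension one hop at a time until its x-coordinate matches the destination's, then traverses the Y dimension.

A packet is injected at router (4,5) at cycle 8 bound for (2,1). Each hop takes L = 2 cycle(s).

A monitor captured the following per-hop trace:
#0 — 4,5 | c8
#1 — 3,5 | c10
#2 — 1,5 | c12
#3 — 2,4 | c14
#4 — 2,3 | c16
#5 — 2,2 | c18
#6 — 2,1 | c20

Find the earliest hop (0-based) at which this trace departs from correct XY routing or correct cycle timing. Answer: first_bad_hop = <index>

check 1→ d=(-1,0) cyc+2: ok
check 2→ d=(-2,0) cyc+2: BAD: non-unit step

first_bad_hop = 2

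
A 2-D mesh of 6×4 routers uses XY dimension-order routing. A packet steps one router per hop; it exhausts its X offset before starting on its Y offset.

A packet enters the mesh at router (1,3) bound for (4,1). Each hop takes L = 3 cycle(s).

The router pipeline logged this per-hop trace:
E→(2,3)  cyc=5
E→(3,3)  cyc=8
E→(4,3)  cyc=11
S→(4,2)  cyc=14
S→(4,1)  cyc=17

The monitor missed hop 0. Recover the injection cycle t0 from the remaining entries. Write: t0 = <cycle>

The first recorded entry is hop 1 at cycle 5.
Subtract one hop: t0 = 5 − 3 = 2.

t0 = 2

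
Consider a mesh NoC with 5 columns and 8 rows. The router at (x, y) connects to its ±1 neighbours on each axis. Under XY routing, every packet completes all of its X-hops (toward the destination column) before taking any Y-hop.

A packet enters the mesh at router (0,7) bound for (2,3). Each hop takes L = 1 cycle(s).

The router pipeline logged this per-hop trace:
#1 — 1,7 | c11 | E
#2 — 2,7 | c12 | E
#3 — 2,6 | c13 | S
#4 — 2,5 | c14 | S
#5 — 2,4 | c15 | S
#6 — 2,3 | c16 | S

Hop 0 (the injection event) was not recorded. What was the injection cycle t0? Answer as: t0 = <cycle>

At hop 1 the cycle is 11; in general cyc_k = t0 + kL.
So t0 = 11 − 1·1 = 10.

t0 = 10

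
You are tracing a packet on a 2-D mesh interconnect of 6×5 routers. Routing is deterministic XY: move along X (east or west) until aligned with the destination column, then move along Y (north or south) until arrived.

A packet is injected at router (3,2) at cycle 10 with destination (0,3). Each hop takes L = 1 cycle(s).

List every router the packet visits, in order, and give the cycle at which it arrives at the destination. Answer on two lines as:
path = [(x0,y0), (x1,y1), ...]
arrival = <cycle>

path = [(3,2), (2,2), (1,2), (0,2), (0,3)]
arrival = 14

t=10: at (3,2)
t=11: at (2,2) after W
t=12: at (1,2) after W
t=13: at (0,2) after W
t=14: at (0,3) after N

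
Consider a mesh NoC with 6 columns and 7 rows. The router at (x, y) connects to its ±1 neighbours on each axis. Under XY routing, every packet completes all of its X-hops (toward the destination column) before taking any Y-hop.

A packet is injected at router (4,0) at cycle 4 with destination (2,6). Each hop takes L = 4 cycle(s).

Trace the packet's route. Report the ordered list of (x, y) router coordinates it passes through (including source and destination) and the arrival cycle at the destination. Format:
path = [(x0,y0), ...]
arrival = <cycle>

src (4,0)  cyc=4
W→(3,0)  cyc=8
W→(2,0)  cyc=12
N→(2,1)  cyc=16
N→(2,2)  cyc=20
N→(2,3)  cyc=24
N→(2,4)  cyc=28
N→(2,5)  cyc=32
N→(2,6)  cyc=36

path = [(4,0), (3,0), (2,0), (2,1), (2,2), (2,3), (2,4), (2,5), (2,6)]
arrival = 36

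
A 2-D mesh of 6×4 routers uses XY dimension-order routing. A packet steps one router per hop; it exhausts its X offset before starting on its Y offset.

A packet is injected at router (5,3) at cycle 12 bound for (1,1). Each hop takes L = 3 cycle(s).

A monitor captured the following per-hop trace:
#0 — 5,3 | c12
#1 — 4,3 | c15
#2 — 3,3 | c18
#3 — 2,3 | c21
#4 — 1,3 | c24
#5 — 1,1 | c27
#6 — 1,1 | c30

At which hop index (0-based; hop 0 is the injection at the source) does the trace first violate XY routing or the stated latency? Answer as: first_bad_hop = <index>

[1] (-1,+0) / 3c ⇒ ok
[2] (-1,+0) / 3c ⇒ ok
[3] (-1,+0) / 3c ⇒ ok
[4] (-1,+0) / 3c ⇒ ok
[5] (+0,-2) / 3c ⇒ BAD: non-unit step

first_bad_hop = 5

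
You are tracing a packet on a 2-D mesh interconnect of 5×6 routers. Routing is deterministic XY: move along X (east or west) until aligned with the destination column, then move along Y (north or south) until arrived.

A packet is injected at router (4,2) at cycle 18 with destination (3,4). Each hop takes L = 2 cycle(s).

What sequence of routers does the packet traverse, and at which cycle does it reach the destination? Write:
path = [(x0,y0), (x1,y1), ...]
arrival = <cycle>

path = [(4,2), (3,2), (3,3), (3,4)]
arrival = 24

[0] x=4 y=2 t=18
[1] x=3 y=2 t=20 →W
[2] x=3 y=3 t=22 →N
[3] x=3 y=4 t=24 →N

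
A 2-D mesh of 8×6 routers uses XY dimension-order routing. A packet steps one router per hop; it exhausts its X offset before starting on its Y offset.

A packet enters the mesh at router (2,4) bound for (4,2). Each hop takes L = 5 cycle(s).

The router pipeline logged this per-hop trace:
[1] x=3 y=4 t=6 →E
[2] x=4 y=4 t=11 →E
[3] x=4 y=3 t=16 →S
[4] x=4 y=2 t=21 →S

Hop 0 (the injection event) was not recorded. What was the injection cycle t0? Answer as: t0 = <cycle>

t0 = 1

At hop 1 the cycle is 6; in general cyc_k = t0 + kL.
t0 = cyc[1] − L = 6 − 5 = 1.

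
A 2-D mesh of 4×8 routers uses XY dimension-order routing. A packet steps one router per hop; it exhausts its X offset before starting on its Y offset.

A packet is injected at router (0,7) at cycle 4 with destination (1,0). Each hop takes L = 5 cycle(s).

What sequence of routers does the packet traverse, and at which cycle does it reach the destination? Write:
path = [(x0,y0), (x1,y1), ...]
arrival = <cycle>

t=4: at (0,7)
t=9: at (1,7) after E
t=14: at (1,6) after S
t=19: at (1,5) after S
t=24: at (1,4) after S
t=29: at (1,3) after S
t=34: at (1,2) after S
t=39: at (1,1) after S
t=44: at (1,0) after S

path = [(0,7), (1,7), (1,6), (1,5), (1,4), (1,3), (1,2), (1,1), (1,0)]
arrival = 44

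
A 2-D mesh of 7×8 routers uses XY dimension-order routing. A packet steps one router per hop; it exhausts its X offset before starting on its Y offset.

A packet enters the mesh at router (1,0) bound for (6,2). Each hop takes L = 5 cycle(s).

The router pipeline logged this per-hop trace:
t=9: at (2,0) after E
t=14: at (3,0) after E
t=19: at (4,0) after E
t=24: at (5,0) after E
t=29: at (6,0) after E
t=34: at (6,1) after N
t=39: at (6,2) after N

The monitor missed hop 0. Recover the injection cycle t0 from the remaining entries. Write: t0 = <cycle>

t0 = 4

cyc[1] = 9 and cyc[k] = t0 + k·L for every k.
Subtract one hop: t0 = 9 − 5 = 4.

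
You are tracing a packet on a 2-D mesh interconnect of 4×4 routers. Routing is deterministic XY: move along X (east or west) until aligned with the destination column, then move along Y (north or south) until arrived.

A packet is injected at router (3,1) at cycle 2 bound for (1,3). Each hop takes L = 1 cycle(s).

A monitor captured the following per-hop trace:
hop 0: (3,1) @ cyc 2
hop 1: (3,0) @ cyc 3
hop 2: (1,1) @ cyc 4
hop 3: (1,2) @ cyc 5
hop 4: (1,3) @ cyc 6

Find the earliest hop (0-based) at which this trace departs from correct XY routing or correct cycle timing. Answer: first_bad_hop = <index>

check 1→ d=(0,-1) cyc+1: BAD: Y-move but x=3≠1

first_bad_hop = 1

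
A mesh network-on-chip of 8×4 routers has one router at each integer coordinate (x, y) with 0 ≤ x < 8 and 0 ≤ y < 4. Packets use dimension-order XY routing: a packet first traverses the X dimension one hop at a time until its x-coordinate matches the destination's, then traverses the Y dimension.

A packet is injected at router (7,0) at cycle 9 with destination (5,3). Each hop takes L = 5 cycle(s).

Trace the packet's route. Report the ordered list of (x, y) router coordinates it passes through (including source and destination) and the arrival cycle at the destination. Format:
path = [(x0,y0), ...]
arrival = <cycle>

path = [(7,0), (6,0), (5,0), (5,1), (5,2), (5,3)]
arrival = 34

t=9: at (7,0)
t=14: at (6,0) after W
t=19: at (5,0) after W
t=24: at (5,1) after N
t=29: at (5,2) after N
t=34: at (5,3) after N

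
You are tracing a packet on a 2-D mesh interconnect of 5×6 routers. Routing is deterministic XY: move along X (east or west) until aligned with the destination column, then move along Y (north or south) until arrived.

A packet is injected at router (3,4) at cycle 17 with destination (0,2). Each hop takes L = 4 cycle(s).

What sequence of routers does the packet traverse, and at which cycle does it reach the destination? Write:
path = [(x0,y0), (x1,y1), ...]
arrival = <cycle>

path = [(3,4), (2,4), (1,4), (0,4), (0,3), (0,2)]
arrival = 37

t=17: at (3,4)
t=21: at (2,4) after W
t=25: at (1,4) after W
t=29: at (0,4) after W
t=33: at (0,3) after S
t=37: at (0,2) after S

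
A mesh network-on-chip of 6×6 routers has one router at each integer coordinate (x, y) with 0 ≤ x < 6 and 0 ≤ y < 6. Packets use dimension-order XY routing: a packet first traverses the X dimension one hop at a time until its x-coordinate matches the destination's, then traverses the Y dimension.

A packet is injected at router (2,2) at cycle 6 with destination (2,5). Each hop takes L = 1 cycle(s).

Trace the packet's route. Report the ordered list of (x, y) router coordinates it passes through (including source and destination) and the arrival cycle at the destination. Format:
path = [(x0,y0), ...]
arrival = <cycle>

path = [(2,2), (2,3), (2,4), (2,5)]
arrival = 9

  0. router=(2,2) cycle=6 (inject)
  1. router=(2,3) cycle=7 dir=N
  2. router=(2,4) cycle=8 dir=N
  3. router=(2,5) cycle=9 dir=N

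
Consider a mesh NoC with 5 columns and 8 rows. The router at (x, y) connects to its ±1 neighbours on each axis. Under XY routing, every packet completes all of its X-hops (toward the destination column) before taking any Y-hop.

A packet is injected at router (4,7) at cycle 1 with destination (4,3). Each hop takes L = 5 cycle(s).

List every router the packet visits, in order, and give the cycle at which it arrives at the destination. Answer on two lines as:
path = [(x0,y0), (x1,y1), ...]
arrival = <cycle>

path = [(4,7), (4,6), (4,5), (4,4), (4,3)]
arrival = 21

#0 — 4,7 | c1
#1 — 4,6 | c6 | S
#2 — 4,5 | c11 | S
#3 — 4,4 | c16 | S
#4 — 4,3 | c21 | S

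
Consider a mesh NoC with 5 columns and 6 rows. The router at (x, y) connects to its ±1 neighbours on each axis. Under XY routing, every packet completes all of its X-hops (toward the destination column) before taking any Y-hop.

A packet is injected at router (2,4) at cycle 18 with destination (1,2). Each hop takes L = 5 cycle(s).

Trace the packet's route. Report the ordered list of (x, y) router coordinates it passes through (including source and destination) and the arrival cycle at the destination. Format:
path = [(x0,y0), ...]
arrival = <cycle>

path = [(2,4), (1,4), (1,3), (1,2)]
arrival = 33

src (2,4)  cyc=18
W→(1,4)  cyc=23
S→(1,3)  cyc=28
S→(1,2)  cyc=33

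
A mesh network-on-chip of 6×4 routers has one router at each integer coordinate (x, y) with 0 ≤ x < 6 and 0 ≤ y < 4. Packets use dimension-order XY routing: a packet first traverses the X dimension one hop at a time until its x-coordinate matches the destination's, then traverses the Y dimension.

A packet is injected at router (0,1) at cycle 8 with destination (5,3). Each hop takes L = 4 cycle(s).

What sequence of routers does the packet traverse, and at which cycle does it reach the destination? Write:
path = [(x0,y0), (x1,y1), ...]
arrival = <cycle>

#0 — 0,1 | c8
#1 — 1,1 | c12 | E
#2 — 2,1 | c16 | E
#3 — 3,1 | c20 | E
#4 — 4,1 | c24 | E
#5 — 5,1 | c28 | E
#6 — 5,2 | c32 | N
#7 — 5,3 | c36 | N

path = [(0,1), (1,1), (2,1), (3,1), (4,1), (5,1), (5,2), (5,3)]
arrival = 36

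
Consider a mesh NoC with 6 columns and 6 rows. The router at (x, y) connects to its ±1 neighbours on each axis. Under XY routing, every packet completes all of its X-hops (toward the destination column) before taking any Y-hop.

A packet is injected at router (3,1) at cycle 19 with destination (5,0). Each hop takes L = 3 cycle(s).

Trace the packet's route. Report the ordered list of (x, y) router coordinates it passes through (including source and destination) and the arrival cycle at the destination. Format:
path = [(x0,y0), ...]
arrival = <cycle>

hop 0: (3,1) @ cyc 19
hop 1: (4,1) @ cyc 22  [E]
hop 2: (5,1) @ cyc 25  [E]
hop 3: (5,0) @ cyc 28  [S]

path = [(3,1), (4,1), (5,1), (5,0)]
arrival = 28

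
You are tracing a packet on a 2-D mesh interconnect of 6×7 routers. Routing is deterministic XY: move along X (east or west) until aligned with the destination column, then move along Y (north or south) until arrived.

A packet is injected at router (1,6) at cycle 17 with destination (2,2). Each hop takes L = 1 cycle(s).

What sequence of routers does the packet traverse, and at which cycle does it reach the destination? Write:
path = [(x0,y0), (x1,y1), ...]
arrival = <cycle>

  0. router=(1,6) cycle=17 (inject)
  1. router=(2,6) cycle=18 dir=E
  2. router=(2,5) cycle=19 dir=S
  3. router=(2,4) cycle=20 dir=S
  4. router=(2,3) cycle=21 dir=S
  5. router=(2,2) cycle=22 dir=S

path = [(1,6), (2,6), (2,5), (2,4), (2,3), (2,2)]
arrival = 22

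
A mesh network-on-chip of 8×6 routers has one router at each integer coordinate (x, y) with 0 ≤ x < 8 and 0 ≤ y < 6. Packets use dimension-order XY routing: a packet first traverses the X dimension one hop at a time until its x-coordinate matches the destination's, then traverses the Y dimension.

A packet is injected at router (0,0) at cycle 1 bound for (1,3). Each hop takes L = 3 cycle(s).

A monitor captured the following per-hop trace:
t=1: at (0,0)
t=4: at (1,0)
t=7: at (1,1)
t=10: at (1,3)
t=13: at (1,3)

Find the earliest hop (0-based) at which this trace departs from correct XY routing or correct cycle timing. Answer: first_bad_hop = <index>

first_bad_hop = 3

hop 1: step (+1,+0), +3 cyc — ok
hop 2: step (+0,+1), +3 cyc — ok
hop 3: step (+0,+2), +3 cyc — BAD: non-unit step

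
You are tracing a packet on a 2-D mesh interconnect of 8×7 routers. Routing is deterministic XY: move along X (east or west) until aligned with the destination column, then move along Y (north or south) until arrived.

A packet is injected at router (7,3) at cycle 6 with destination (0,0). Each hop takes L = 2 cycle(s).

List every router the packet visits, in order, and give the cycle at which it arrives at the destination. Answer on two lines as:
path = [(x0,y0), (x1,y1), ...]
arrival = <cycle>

src (7,3)  cyc=6
W→(6,3)  cyc=8
W→(5,3)  cyc=10
W→(4,3)  cyc=12
W→(3,3)  cyc=14
W→(2,3)  cyc=16
W→(1,3)  cyc=18
W→(0,3)  cyc=20
S→(0,2)  cyc=22
S→(0,1)  cyc=24
S→(0,0)  cyc=26

path = [(7,3), (6,3), (5,3), (4,3), (3,3), (2,3), (1,3), (0,3), (0,2), (0,1), (0,0)]
arrival = 26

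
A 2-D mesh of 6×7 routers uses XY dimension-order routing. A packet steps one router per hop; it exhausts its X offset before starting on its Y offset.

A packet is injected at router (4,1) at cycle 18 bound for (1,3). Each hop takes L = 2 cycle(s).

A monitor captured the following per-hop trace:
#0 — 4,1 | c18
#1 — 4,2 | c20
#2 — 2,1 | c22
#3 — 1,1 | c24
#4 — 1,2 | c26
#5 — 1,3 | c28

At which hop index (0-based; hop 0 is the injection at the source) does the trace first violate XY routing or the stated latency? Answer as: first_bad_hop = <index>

check 1→ d=(0,1) cyc+2: BAD: Y-move but x=4≠1

first_bad_hop = 1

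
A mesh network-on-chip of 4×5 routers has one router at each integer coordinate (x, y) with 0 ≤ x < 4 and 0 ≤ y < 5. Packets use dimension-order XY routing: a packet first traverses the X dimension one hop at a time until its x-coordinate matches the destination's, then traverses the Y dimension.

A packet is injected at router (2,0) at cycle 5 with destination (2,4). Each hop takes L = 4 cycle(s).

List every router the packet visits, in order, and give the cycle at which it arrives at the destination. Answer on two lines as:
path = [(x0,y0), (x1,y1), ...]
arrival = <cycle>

path = [(2,0), (2,1), (2,2), (2,3), (2,4)]
arrival = 21

hop 0: (2,0) @ cyc 5
hop 1: (2,1) @ cyc 9  [N]
hop 2: (2,2) @ cyc 13  [N]
hop 3: (2,3) @ cyc 17  [N]
hop 4: (2,4) @ cyc 21  [N]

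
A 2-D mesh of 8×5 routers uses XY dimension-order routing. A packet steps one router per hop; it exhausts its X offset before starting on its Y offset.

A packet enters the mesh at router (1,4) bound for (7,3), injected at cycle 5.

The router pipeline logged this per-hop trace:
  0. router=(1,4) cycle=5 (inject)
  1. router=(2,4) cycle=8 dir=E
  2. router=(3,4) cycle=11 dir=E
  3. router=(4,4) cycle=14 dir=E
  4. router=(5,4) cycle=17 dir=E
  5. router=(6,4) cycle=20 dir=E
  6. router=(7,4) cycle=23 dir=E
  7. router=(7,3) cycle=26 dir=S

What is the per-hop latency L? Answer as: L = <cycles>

L = 3

Δcyc across hop 0→1: 8 − 5 = 3.
That increment is L by definition: L = 3.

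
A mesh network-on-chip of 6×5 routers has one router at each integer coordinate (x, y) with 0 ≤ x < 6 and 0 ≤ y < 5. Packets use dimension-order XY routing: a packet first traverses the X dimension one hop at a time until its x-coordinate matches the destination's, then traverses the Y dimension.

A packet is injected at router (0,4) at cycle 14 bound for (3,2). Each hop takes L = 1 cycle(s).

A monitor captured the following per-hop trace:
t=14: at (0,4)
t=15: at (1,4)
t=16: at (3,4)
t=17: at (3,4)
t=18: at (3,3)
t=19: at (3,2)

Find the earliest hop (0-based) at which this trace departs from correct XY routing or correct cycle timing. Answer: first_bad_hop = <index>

first_bad_hop = 2

hop 1: step (+1,+0), +1 cyc — ok
hop 2: step (+2,+0), +1 cyc — BAD: non-unit step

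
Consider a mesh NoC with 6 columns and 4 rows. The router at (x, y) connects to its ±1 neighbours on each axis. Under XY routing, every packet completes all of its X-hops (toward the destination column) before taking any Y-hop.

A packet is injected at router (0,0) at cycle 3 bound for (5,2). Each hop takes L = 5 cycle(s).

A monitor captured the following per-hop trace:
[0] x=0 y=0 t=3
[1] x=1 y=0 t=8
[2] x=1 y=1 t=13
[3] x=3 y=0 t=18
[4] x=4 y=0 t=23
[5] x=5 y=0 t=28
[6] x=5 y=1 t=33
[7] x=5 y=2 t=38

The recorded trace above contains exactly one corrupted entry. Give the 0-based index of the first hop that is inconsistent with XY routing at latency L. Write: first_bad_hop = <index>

check 1→ d=(1,0) cyc+5: ok
check 2→ d=(0,1) cyc+5: BAD: Y-move but x=1≠5

first_bad_hop = 2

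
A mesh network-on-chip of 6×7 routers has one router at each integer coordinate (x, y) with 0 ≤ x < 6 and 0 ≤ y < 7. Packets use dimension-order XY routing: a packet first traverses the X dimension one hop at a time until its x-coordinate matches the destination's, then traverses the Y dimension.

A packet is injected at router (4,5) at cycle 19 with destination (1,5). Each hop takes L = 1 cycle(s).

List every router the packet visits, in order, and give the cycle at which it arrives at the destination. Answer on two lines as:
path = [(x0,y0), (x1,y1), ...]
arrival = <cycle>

#0 — 4,5 | c19
#1 — 3,5 | c20 | W
#2 — 2,5 | c21 | W
#3 — 1,5 | c22 | W

path = [(4,5), (3,5), (2,5), (1,5)]
arrival = 22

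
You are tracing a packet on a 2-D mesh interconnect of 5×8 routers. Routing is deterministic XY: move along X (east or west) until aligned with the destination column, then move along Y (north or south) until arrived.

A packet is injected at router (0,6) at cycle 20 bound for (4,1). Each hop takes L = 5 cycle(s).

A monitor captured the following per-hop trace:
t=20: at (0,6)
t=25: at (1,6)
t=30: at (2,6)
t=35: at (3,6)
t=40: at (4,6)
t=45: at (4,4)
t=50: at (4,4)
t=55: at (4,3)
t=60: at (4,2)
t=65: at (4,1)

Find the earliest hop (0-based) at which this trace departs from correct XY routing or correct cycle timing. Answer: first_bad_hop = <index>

first_bad_hop = 5

check 1→ d=(1,0) cyc+5: ok
check 2→ d=(1,0) cyc+5: ok
check 3→ d=(1,0) cyc+5: ok
check 4→ d=(1,0) cyc+5: ok
check 5→ d=(0,-2) cyc+5: BAD: non-unit step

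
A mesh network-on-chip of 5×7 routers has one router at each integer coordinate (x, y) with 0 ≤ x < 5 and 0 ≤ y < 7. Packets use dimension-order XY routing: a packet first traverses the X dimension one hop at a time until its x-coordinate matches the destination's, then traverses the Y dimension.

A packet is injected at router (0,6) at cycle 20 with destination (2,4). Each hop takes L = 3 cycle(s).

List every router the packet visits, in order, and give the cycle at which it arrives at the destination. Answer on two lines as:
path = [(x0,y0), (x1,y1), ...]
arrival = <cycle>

path = [(0,6), (1,6), (2,6), (2,5), (2,4)]
arrival = 32

[0] x=0 y=6 t=20
[1] x=1 y=6 t=23 →E
[2] x=2 y=6 t=26 →E
[3] x=2 y=5 t=29 →S
[4] x=2 y=4 t=32 →S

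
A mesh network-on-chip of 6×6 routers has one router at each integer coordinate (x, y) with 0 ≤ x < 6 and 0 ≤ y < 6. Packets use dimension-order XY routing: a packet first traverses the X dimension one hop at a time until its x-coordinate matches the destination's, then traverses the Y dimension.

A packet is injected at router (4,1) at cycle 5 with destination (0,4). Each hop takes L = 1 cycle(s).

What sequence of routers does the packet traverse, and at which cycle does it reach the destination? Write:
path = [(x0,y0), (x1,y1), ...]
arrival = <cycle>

path = [(4,1), (3,1), (2,1), (1,1), (0,1), (0,2), (0,3), (0,4)]
arrival = 12

hop 0: (4,1) @ cyc 5
hop 1: (3,1) @ cyc 6  [W]
hop 2: (2,1) @ cyc 7  [W]
hop 3: (1,1) @ cyc 8  [W]
hop 4: (0,1) @ cyc 9  [W]
hop 5: (0,2) @ cyc 10  [N]
hop 6: (0,3) @ cyc 11  [N]
hop 7: (0,4) @ cyc 12  [N]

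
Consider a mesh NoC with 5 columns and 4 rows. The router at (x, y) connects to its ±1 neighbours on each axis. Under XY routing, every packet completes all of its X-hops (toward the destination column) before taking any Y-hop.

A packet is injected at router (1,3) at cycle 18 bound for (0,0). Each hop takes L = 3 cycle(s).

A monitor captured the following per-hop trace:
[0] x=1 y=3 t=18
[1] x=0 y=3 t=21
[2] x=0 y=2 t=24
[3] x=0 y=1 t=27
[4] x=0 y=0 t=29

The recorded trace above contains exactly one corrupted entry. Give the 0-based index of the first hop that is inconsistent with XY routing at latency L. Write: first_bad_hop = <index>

hop 1: step (-1,+0), +3 cyc — ok
hop 2: step (+0,-1), +3 cyc — ok
hop 3: step (+0,-1), +3 cyc — ok
hop 4: step (+0,-1), +2 cyc — BAD: Δcyc=2≠L

first_bad_hop = 4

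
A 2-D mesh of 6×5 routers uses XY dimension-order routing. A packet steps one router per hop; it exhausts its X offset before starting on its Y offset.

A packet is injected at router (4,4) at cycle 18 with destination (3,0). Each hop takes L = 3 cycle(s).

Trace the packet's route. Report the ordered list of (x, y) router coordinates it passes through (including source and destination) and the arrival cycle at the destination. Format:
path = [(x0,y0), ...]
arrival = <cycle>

t=18: at (4,4)
t=21: at (3,4) after W
t=24: at (3,3) after S
t=27: at (3,2) after S
t=30: at (3,1) after S
t=33: at (3,0) after S

path = [(4,4), (3,4), (3,3), (3,2), (3,1), (3,0)]
arrival = 33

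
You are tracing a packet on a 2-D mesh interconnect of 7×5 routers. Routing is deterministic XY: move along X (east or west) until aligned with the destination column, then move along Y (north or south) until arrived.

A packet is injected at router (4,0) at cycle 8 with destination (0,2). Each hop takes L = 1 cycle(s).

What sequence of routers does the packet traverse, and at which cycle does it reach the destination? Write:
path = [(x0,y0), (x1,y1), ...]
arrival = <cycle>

  0. router=(4,0) cycle=8 (inject)
  1. router=(3,0) cycle=9 dir=W
  2. router=(2,0) cycle=10 dir=W
  3. router=(1,0) cycle=11 dir=W
  4. router=(0,0) cycle=12 dir=W
  5. router=(0,1) cycle=13 dir=N
  6. router=(0,2) cycle=14 dir=N

path = [(4,0), (3,0), (2,0), (1,0), (0,0), (0,1), (0,2)]
arrival = 14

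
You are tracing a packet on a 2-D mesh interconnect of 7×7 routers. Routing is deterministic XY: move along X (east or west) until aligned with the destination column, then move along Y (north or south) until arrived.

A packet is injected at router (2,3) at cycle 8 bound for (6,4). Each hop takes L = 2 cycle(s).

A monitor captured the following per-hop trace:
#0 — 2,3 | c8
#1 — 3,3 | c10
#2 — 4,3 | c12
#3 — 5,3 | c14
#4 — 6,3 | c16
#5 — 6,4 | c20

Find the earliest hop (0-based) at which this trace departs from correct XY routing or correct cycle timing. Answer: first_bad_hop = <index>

first_bad_hop = 5

check 1→ d=(1,0) cyc+2: ok
check 2→ d=(1,0) cyc+2: ok
check 3→ d=(1,0) cyc+2: ok
check 4→ d=(1,0) cyc+2: ok
check 5→ d=(0,1) cyc+4: BAD: Δcyc=4≠L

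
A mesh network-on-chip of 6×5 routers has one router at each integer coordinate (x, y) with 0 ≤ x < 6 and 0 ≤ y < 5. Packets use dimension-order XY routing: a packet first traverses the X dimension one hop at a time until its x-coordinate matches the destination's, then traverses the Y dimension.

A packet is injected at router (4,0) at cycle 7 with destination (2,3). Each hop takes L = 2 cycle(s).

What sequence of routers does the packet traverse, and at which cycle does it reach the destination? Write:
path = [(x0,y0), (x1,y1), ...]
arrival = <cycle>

path = [(4,0), (3,0), (2,0), (2,1), (2,2), (2,3)]
arrival = 17

[0] x=4 y=0 t=7
[1] x=3 y=0 t=9 →W
[2] x=2 y=0 t=11 →W
[3] x=2 y=1 t=13 →N
[4] x=2 y=2 t=15 →N
[5] x=2 y=3 t=17 →N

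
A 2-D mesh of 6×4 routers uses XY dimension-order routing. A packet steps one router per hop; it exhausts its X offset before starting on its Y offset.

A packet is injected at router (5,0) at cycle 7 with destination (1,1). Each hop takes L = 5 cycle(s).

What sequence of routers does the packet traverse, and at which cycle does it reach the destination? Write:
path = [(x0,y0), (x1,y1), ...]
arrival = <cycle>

#0 — 5,0 | c7
#1 — 4,0 | c12 | W
#2 — 3,0 | c17 | W
#3 — 2,0 | c22 | W
#4 — 1,0 | c27 | W
#5 — 1,1 | c32 | N

path = [(5,0), (4,0), (3,0), (2,0), (1,0), (1,1)]
arrival = 32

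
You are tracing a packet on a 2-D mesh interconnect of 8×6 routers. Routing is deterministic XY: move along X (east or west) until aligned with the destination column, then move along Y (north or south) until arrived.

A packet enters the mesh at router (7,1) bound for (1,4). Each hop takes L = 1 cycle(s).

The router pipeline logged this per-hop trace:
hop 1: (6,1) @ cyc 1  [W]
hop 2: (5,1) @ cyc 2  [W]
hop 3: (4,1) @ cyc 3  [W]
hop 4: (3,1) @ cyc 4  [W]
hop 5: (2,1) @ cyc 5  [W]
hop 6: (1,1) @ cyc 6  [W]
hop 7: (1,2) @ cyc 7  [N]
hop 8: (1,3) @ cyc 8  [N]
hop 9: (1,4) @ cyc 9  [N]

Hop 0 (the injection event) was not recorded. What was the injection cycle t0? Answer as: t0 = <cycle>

t0 = 0

The first recorded entry is hop 1 at cycle 1.
So t0 = 1 − 1·1 = 0.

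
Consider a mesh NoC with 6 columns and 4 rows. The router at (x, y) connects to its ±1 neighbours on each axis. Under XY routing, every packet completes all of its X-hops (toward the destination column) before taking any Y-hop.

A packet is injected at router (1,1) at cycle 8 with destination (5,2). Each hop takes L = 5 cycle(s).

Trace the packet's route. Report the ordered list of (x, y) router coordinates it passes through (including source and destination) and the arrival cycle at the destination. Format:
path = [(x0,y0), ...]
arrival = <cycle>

[0] x=1 y=1 t=8
[1] x=2 y=1 t=13 →E
[2] x=3 y=1 t=18 →E
[3] x=4 y=1 t=23 →E
[4] x=5 y=1 t=28 →E
[5] x=5 y=2 t=33 →N

path = [(1,1), (2,1), (3,1), (4,1), (5,1), (5,2)]
arrival = 33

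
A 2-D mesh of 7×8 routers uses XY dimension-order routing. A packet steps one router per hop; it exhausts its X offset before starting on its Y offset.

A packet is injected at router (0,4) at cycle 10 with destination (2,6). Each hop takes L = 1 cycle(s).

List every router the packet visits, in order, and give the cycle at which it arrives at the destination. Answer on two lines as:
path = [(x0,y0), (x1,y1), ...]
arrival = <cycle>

path = [(0,4), (1,4), (2,4), (2,5), (2,6)]
arrival = 14

  0. router=(0,4) cycle=10 (inject)
  1. router=(1,4) cycle=11 dir=E
  2. router=(2,4) cycle=12 dir=E
  3. router=(2,5) cycle=13 dir=N
  4. router=(2,6) cycle=14 dir=N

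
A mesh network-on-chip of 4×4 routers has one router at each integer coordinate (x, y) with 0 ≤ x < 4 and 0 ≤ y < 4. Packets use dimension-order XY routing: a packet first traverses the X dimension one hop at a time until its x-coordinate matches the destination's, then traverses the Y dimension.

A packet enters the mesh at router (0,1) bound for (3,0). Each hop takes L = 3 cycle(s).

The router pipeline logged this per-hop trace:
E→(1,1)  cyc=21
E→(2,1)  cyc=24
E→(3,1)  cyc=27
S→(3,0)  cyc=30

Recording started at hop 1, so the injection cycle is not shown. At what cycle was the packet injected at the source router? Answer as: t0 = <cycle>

At hop 1 the cycle is 21; in general cyc_k = t0 + kL.
So t0 = 21 − 1·3 = 18.

t0 = 18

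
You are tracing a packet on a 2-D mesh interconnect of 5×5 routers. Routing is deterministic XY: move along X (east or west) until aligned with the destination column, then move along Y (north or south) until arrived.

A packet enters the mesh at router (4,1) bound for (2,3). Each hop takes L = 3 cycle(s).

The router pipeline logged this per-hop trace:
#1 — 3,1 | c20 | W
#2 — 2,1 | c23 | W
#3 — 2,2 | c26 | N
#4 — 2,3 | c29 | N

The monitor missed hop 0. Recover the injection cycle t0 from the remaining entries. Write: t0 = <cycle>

The first recorded entry is hop 1 at cycle 20.
So t0 = 20 − 1·3 = 17.

t0 = 17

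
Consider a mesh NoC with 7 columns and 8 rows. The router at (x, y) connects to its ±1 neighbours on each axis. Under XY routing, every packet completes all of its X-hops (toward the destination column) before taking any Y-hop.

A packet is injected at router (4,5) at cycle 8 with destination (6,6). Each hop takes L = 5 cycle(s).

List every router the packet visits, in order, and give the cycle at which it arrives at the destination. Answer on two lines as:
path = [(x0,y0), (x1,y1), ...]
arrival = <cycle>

hop 0: (4,5) @ cyc 8
hop 1: (5,5) @ cyc 13  [E]
hop 2: (6,5) @ cyc 18  [E]
hop 3: (6,6) @ cyc 23  [N]

path = [(4,5), (5,5), (6,5), (6,6)]
arrival = 23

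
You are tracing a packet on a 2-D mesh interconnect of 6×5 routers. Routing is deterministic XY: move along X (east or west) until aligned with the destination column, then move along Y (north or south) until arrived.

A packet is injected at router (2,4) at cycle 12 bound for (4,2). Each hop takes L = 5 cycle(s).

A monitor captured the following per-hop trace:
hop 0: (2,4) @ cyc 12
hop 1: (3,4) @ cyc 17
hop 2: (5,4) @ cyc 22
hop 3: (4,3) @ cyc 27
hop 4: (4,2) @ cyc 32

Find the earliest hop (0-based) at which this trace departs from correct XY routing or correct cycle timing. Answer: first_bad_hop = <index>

first_bad_hop = 2

  1: Δx=+1 Δy=+0 Δt=5 [ok]
  2: Δx=+2 Δy=+0 Δt=5 [BAD: non-unit step]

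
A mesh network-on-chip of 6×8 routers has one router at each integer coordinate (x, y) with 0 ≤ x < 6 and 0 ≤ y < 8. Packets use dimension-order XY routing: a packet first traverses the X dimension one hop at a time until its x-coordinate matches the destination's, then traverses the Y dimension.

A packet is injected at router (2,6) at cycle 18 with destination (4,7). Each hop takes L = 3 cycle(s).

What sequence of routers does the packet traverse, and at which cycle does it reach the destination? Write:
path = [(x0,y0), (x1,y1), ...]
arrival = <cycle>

t=18: at (2,6)
t=21: at (3,6) after E
t=24: at (4,6) after E
t=27: at (4,7) after N

path = [(2,6), (3,6), (4,6), (4,7)]
arrival = 27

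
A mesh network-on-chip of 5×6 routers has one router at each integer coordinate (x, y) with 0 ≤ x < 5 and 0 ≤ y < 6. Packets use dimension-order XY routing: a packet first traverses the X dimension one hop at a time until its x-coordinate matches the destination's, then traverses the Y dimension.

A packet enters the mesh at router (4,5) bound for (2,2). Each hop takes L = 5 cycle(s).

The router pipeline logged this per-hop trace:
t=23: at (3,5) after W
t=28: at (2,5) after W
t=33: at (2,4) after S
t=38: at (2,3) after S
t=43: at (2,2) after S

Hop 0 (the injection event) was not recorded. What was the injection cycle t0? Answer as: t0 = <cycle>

The first recorded entry is hop 1 at cycle 23.
t0 = cyc[1] − L = 23 − 5 = 18.

t0 = 18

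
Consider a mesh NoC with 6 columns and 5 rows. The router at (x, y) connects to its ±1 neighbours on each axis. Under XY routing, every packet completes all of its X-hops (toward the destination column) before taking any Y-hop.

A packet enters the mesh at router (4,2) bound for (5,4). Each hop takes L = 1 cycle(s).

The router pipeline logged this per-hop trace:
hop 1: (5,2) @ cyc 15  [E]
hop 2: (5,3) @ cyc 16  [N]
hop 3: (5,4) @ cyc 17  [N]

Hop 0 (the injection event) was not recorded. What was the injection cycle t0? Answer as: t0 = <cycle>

t0 = 14

The first recorded entry is hop 1 at cycle 15.
Therefore t0 = 15 − L = 14.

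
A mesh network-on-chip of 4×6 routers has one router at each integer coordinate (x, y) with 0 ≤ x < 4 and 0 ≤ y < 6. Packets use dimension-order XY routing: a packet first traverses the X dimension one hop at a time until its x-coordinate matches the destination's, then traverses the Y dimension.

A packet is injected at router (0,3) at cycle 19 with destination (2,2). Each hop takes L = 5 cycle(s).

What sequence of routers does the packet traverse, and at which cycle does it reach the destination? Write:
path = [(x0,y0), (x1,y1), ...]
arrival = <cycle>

[0] x=0 y=3 t=19
[1] x=1 y=3 t=24 →E
[2] x=2 y=3 t=29 →E
[3] x=2 y=2 t=34 →S

path = [(0,3), (1,3), (2,3), (2,2)]
arrival = 34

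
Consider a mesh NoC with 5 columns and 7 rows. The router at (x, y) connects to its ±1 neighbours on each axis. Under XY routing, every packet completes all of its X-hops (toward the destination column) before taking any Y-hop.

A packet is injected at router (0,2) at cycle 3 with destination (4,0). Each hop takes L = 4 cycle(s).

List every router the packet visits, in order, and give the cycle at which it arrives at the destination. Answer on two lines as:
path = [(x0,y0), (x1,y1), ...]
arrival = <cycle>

hop 0: (0,2) @ cyc 3
hop 1: (1,2) @ cyc 7  [E]
hop 2: (2,2) @ cyc 11  [E]
hop 3: (3,2) @ cyc 15  [E]
hop 4: (4,2) @ cyc 19  [E]
hop 5: (4,1) @ cyc 23  [S]
hop 6: (4,0) @ cyc 27  [S]

path = [(0,2), (1,2), (2,2), (3,2), (4,2), (4,1), (4,0)]
arrival = 27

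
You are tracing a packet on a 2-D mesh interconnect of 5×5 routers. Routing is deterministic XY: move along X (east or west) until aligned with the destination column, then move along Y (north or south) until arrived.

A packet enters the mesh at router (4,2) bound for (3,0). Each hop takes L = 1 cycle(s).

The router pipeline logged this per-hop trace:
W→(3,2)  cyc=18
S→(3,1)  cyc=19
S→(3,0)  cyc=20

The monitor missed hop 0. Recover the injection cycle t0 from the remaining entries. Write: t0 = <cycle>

cyc[1] = 18 and cyc[k] = t0 + k·L for every k.
So t0 = 18 − 1·1 = 17.

t0 = 17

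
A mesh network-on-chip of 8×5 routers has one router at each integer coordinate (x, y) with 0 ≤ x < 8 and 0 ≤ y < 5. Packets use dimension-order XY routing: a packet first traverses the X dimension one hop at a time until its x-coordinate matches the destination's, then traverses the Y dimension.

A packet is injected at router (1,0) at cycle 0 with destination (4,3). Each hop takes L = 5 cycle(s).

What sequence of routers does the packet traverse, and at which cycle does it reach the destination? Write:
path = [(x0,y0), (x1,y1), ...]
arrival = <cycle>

  0. router=(1,0) cycle=0 (inject)
  1. router=(2,0) cycle=5 dir=E
  2. router=(3,0) cycle=10 dir=E
  3. router=(4,0) cycle=15 dir=E
  4. router=(4,1) cycle=20 dir=N
  5. router=(4,2) cycle=25 dir=N
  6. router=(4,3) cycle=30 dir=N

path = [(1,0), (2,0), (3,0), (4,0), (4,1), (4,2), (4,3)]
arrival = 30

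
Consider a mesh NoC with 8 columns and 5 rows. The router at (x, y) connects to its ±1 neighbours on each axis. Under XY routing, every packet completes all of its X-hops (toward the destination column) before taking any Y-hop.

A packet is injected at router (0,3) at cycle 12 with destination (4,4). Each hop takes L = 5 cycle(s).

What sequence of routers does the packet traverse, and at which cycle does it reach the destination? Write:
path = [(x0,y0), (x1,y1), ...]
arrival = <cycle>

path = [(0,3), (1,3), (2,3), (3,3), (4,3), (4,4)]
arrival = 37

src (0,3)  cyc=12
E→(1,3)  cyc=17
E→(2,3)  cyc=22
E→(3,3)  cyc=27
E→(4,3)  cyc=32
N→(4,4)  cyc=37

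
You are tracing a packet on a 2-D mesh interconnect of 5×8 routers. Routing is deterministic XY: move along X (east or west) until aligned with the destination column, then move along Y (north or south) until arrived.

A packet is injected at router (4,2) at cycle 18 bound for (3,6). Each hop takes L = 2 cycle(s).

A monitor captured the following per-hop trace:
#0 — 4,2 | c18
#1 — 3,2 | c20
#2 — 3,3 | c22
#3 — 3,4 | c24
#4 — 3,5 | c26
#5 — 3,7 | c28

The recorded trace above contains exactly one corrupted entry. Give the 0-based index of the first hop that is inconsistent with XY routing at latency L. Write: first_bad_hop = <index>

hop 1: step (-1,+0), +2 cyc — ok
hop 2: step (+0,+1), +2 cyc — ok
hop 3: step (+0,+1), +2 cyc — ok
hop 4: step (+0,+1), +2 cyc — ok
hop 5: step (+0,+2), +2 cyc — BAD: non-unit step

first_bad_hop = 5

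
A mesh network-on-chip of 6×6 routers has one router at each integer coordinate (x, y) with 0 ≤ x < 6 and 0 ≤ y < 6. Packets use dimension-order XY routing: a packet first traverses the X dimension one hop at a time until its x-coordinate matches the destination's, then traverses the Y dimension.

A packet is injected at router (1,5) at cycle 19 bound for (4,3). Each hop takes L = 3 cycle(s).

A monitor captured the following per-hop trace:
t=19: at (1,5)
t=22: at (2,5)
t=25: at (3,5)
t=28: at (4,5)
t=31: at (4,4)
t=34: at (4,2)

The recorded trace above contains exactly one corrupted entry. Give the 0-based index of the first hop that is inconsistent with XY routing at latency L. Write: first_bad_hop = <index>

first_bad_hop = 5

hop 1: step (+1,+0), +3 cyc — ok
hop 2: step (+1,+0), +3 cyc — ok
hop 3: step (+1,+0), +3 cyc — ok
hop 4: step (+0,-1), +3 cyc — ok
hop 5: step (+0,-2), +3 cyc — BAD: non-unit step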